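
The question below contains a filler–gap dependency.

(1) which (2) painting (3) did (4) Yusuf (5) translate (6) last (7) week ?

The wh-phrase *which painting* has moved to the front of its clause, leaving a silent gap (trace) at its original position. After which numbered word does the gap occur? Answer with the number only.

Before movement: Yusuf did translate which painting last week.
'which painting' is the direct object of 'translate'. Fronting leaves a gap immediately after 'translate':
Which painting did Yusuf translate ___ last week?
'translate' is word 5.

5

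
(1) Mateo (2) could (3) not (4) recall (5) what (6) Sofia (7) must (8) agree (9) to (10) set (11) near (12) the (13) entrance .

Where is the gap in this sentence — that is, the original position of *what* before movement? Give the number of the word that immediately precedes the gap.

10

Underlying clause: Sofia must agree to set what near the entrance.
'what' is the direct object of 'set'. Wh-movement fronts it, leaving a gap right after 'set':
Mateo could not recall what Sofia must agree to set ___ near the entrance.
'set' is word 10.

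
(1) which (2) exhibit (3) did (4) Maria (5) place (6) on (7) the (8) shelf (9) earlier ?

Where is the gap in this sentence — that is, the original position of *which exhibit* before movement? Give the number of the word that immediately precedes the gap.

In situ: Maria did place which exhibit on the shelf earlier.
'which exhibit' is the direct object of 'place'. Fronting leaves a gap immediately after 'place':
Which exhibit did Maria place ___ on the shelf earlier?
'place' is word 5.

5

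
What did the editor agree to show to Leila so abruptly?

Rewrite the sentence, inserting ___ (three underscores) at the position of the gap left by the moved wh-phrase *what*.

Before movement: The editor did agree to show what to Leila so abruptly.
'what' functions as the direct object of 'show'. The gap is right after 'show'.

What did the editor agree to show ___ to Leila so abruptly?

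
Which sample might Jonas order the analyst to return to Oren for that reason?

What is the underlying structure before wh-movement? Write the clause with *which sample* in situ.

Jonas might order the analyst to return which sample to Oren for that reason.

'which sample' is the direct object of 'return'. Fronting leaves a gap immediately after 'return':
Which sample might Jonas order the analyst to return ___ to Oren for that reason?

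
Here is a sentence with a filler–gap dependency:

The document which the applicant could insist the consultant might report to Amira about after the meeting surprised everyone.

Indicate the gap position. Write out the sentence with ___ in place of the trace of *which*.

The filler 'which' is interpreted as the object of the preposition 'about'. The gap is right after 'about'.

The document which the applicant could insist the consultant might report to Amira about ___ after the meeting surprised everyone.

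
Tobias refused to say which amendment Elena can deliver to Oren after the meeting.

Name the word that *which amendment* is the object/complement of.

deliver

Pre-movement form: Elena can deliver which amendment to Oren after the meeting.
'which amendment' functions as the direct object of 'deliver'. Fronting leaves a gap immediately after 'deliver':
Tobias refused to say which amendment Elena can deliver ___ to Oren after the meeting.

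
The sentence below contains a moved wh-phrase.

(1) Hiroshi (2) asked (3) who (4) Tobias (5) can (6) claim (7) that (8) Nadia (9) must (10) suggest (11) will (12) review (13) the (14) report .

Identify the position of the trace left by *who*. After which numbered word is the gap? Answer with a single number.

Before movement: Tobias can claim that Nadia must suggest who will review the report.
'who' is the subject of the clause embedded under 'suggest'. It moves to the left edge, and the trace sits right after 'suggest':
Hiroshi asked who Tobias can claim that Nadia must suggest ___ will review the report.
'suggest' is word 10.

10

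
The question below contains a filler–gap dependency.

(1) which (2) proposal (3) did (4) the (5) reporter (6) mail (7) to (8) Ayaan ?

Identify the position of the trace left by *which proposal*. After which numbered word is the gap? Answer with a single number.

Before movement: The reporter did mail which proposal to Ayaan.
'which proposal' functions as the direct object of 'mail'. It moves to the left edge, and the trace sits right after 'mail':
Which proposal did the reporter mail ___ to Ayaan?
'mail' is word 6.

6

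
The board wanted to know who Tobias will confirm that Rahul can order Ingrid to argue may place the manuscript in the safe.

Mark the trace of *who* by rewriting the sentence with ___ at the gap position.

The board wanted to know who Tobias will confirm that Rahul can order Ingrid to argue ___ may place the manuscript in the safe.

Before movement: Tobias will confirm that Rahul can order Ingrid to argue who may place the manuscript in the safe.
'who' functions as the subject of the clause embedded under 'argue'. The gap is right after 'argue'.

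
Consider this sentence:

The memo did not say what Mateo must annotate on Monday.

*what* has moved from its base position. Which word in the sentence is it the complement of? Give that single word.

annotate

Underlying clause: Mateo must annotate what on Monday.
The filler 'what' is interpreted as the direct object of 'annotate'. It moves to the left edge, and the trace sits right after 'annotate':
The memo did not say what Mateo must annotate ___ on Monday.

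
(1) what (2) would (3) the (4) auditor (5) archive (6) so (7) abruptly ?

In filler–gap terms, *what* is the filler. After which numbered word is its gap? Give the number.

Before movement: The auditor would archive what so abruptly.
'what' is the direct object of 'archive'. Fronting leaves a gap immediately after 'archive':
What would the auditor archive ___ so abruptly?
'archive' is word 5.

5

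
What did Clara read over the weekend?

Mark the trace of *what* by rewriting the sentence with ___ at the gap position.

What did Clara read ___ over the weekend?

Before movement: Clara did read what over the weekend.
'what' is the direct object of 'read'. The gap is right after 'read'.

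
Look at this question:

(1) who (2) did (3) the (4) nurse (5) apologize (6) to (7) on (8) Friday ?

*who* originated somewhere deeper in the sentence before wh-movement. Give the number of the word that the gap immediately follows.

Pre-movement form: The nurse did apologize to who on Friday.
'who' is the object of the preposition 'to'. Wh-movement fronts it, leaving a gap right after 'to':
Who did the nurse apologize to ___ on Friday?
'to' is word 6.

6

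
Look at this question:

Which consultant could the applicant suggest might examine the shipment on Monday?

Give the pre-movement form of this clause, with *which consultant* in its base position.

'which consultant' is the subject of the clause embedded under 'suggest'. It moves to the left edge, and the trace sits right after 'suggest':
Which consultant could the applicant suggest ___ might examine the shipment on Monday?

The applicant could suggest which consultant might examine the shipment on Monday.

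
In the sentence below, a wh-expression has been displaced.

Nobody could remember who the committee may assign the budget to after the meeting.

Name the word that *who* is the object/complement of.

to

Underlying clause: The committee may assign the budget to who after the meeting.
The filler 'who' is interpreted as the object of the preposition 'to' (recipient of 'assign'). Fronting leaves a gap immediately after 'to':
Nobody could remember who the committee may assign the budget to ___ after the meeting.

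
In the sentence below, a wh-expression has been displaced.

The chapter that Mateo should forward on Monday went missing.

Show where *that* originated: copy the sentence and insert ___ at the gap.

The filler 'that' is interpreted as the direct object of 'forward'. The gap is right after 'forward'.

The chapter that Mateo should forward ___ on Monday went missing.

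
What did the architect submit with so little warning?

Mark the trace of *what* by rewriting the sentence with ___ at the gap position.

Before movement: The architect did submit what with so little warning.
'what' is the direct object of 'submit'. The gap is right after 'submit'.

What did the architect submit ___ with so little warning?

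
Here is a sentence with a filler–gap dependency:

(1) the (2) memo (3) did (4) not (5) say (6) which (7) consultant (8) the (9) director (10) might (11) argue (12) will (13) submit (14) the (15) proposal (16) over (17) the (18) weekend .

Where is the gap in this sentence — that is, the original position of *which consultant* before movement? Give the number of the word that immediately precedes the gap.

11

Underlying clause: The director might argue which consultant will submit the proposal over the weekend.
'which consultant' is the subject of the clause embedded under 'argue'. It moves to the left edge, and the trace sits right after 'argue':
The memo did not say which consultant the director might argue ___ will submit the proposal over the weekend.
'argue' is word 11.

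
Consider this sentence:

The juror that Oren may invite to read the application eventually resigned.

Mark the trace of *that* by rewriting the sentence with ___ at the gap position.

The juror that Oren may invite ___ to read the application eventually resigned.

'that' is the direct object of 'invite'. The gap is right after 'invite'.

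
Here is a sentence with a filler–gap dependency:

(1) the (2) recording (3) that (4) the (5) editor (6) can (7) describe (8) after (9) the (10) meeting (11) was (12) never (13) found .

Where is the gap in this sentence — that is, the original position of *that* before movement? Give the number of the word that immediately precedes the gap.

7

'that' functions as the direct object of 'describe'. Fronting leaves a gap immediately after 'describe':
The recording that the editor can describe ___ after the meeting was never found.
'describe' is word 7.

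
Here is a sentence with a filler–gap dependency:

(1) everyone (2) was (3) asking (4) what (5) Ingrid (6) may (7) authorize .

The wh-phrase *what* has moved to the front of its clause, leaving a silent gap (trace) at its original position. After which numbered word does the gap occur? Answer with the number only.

7

Before movement: Ingrid may authorize what.
The filler 'what' is interpreted as the direct object of 'authorize'. Wh-movement fronts it, leaving a gap right after 'authorize':
Everyone was asking what Ingrid may authorize ___.
'authorize' is word 7.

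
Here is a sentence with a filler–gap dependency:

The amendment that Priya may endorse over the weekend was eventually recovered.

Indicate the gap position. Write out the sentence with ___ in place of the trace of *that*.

The amendment that Priya may endorse ___ over the weekend was eventually recovered.

'that' functions as the direct object of 'endorse'. The gap is right after 'endorse'.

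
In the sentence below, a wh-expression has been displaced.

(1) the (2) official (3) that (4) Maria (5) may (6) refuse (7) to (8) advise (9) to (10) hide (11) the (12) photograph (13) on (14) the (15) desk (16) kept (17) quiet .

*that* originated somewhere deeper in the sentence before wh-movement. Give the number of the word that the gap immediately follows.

8

The filler 'that' is interpreted as the direct object of 'advise'. Wh-movement fronts it, leaving a gap right after 'advise':
The official that Maria may refuse to advise ___ to hide the photograph on the desk kept quiet.
'advise' is word 8.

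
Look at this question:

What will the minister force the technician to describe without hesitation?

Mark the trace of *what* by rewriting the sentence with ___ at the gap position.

What will the minister force the technician to describe ___ without hesitation?

Underlying clause: The minister will force the technician to describe what without hesitation.
'what' is the direct object of 'describe'. The gap is right after 'describe'.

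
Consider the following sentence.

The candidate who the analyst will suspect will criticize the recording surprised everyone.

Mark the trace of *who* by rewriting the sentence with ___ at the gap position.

The candidate who the analyst will suspect ___ will criticize the recording surprised everyone.

'who' functions as the subject of the clause embedded under 'suspect'. The gap is right after 'suspect'.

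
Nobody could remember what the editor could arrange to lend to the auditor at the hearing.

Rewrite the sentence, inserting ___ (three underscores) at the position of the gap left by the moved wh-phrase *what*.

Nobody could remember what the editor could arrange to lend ___ to the auditor at the hearing.

In situ: The editor could arrange to lend what to the auditor at the hearing.
'what' is the direct object of 'lend'. The gap is right after 'lend'.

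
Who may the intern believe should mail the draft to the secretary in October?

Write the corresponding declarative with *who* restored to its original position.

'who' functions as the subject of the clause embedded under 'believe'. Wh-movement fronts it, leaving a gap right after 'believe':
Who may the intern believe ___ should mail the draft to the secretary in October?

The intern may believe who should mail the draft to the secretary in October.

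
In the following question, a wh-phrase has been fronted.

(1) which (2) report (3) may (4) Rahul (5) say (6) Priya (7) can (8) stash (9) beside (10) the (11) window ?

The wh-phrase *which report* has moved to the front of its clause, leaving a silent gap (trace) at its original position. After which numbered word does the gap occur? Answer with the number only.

Before movement: Rahul may say Priya can stash which report beside the window.
'which report' is the direct object of 'stash'. Wh-movement fronts it, leaving a gap right after 'stash':
Which report may Rahul say Priya can stash ___ beside the window?
'stash' is word 8.

8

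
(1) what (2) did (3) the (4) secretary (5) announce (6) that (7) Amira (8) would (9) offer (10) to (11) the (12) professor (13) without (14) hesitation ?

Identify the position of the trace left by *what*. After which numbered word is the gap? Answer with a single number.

9

Pre-movement form: The secretary did announce that Amira would offer what to the professor without hesitation.
'what' functions as the direct object of 'offer'. Fronting leaves a gap immediately after 'offer':
What did the secretary announce that Amira would offer ___ to the professor without hesitation?
'offer' is word 9.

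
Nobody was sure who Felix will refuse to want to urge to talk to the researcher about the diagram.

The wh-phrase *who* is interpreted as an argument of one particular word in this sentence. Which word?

Underlying clause: Felix will refuse to want to urge who to talk to the researcher about the diagram.
'who' functions as the direct object of 'urge'. Wh-movement fronts it, leaving a gap right after 'urge':
Nobody was sure who Felix will refuse to want to urge ___ to talk to the researcher about the diagram.

urge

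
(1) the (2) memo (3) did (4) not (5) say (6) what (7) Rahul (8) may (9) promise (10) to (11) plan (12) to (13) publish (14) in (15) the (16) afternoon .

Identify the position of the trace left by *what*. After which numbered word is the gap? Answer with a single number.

13

Before movement: Rahul may promise to plan to publish what in the afternoon.
The filler 'what' is interpreted as the direct object of 'publish'. It moves to the left edge, and the trace sits right after 'publish':
The memo did not say what Rahul may promise to plan to publish ___ in the afternoon.
'publish' is word 13.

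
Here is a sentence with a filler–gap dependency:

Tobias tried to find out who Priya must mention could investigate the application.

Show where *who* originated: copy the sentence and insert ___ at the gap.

Tobias tried to find out who Priya must mention ___ could investigate the application.

Before movement: Priya must mention who could investigate the application.
'who' functions as the subject of the clause embedded under 'mention'. The gap is right after 'mention'.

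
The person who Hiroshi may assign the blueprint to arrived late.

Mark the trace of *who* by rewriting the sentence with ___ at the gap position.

'who' is the object of the preposition 'to' (recipient of 'assign'). The gap is right after 'to'.

The person who Hiroshi may assign the blueprint to ___ arrived late.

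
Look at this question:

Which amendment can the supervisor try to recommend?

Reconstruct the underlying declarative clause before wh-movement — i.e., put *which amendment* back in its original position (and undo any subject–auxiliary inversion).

The supervisor can try to recommend which amendment.

The filler 'which amendment' is interpreted as the direct object of 'recommend'. Fronting leaves a gap immediately after 'recommend':
Which amendment can the supervisor try to recommend ___?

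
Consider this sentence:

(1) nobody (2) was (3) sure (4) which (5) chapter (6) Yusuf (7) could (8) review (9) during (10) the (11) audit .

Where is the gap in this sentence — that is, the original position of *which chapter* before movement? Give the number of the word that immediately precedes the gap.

8

Before movement: Yusuf could review which chapter during the audit.
'which chapter' functions as the direct object of 'review'. Fronting leaves a gap immediately after 'review':
Nobody was sure which chapter Yusuf could review ___ during the audit.
'review' is word 8.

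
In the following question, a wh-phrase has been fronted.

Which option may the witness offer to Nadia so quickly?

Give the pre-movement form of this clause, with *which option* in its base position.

'which option' is the direct object of 'offer'. Fronting leaves a gap immediately after 'offer':
Which option may the witness offer ___ to Nadia so quickly?

The witness may offer which option to Nadia so quickly.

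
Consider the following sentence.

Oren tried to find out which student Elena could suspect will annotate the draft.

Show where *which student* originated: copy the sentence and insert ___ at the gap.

Pre-movement form: Elena could suspect which student will annotate the draft.
'which student' functions as the subject of the clause embedded under 'suspect'. The gap is right after 'suspect'.

Oren tried to find out which student Elena could suspect ___ will annotate the draft.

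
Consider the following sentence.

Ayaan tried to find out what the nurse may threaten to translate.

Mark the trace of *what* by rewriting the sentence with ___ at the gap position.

Ayaan tried to find out what the nurse may threaten to translate ___.

Underlying clause: The nurse may threaten to translate what.
'what' functions as the direct object of 'translate'. The gap is right after 'translate'.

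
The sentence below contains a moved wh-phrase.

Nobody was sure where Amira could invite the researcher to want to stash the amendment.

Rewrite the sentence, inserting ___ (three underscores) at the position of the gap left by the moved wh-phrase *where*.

Pre-movement form: Amira could invite the researcher to want to stash the amendment where.
'where' is the locative complement of 'stash'. The gap is right after 'amendment'.

Nobody was sure where Amira could invite the researcher to want to stash the amendment ___.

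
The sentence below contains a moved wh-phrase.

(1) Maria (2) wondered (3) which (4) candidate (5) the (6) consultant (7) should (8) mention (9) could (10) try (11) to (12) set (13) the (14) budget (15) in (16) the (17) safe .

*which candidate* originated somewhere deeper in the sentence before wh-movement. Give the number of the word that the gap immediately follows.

Pre-movement form: The consultant should mention which candidate could try to set the budget in the safe.
'which candidate' functions as the subject of the clause embedded under 'mention'. Fronting leaves a gap immediately after 'mention':
Maria wondered which candidate the consultant should mention ___ could try to set the budget in the safe.
'mention' is word 8.

8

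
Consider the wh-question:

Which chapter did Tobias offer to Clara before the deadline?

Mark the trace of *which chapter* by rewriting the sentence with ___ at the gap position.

Pre-movement form: Tobias did offer which chapter to Clara before the deadline.
The filler 'which chapter' is interpreted as the direct object of 'offer'. The gap is right after 'offer'.

Which chapter did Tobias offer ___ to Clara before the deadline?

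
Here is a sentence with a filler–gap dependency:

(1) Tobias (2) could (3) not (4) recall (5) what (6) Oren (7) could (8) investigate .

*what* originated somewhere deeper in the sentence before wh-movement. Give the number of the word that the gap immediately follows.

8

Before movement: Oren could investigate what.
The filler 'what' is interpreted as the direct object of 'investigate'. It moves to the left edge, and the trace sits right after 'investigate':
Tobias could not recall what Oren could investigate ___.
'investigate' is word 8.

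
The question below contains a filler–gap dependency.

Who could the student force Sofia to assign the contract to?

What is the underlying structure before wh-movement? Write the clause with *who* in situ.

The student could force Sofia to assign the contract to who.

The filler 'who' is interpreted as the object of the preposition 'to' (recipient of 'assign'). Wh-movement fronts it, leaving a gap right after 'to':
Who could the student force Sofia to assign the contract to ___?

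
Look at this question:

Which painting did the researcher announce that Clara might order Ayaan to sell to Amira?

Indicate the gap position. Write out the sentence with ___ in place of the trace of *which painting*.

In situ: The researcher did announce that Clara might order Ayaan to sell which painting to Amira.
The filler 'which painting' is interpreted as the direct object of 'sell'. The gap is right after 'sell'.

Which painting did the researcher announce that Clara might order Ayaan to sell ___ to Amira?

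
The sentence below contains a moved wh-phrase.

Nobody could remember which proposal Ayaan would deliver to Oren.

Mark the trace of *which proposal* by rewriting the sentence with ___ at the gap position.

Nobody could remember which proposal Ayaan would deliver ___ to Oren.

In situ: Ayaan would deliver which proposal to Oren.
The filler 'which proposal' is interpreted as the direct object of 'deliver'. The gap is right after 'deliver'.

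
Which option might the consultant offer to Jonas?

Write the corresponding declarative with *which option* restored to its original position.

The consultant might offer which option to Jonas.

The filler 'which option' is interpreted as the direct object of 'offer'. Fronting leaves a gap immediately after 'offer':
Which option might the consultant offer ___ to Jonas?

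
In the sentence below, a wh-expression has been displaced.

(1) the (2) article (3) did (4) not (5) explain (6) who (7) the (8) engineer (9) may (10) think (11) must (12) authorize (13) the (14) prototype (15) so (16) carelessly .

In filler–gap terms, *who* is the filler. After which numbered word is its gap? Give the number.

10

Underlying clause: The engineer may think who must authorize the prototype so carelessly.
The filler 'who' is interpreted as the subject of the clause embedded under 'think'. It moves to the left edge, and the trace sits right after 'think':
The article did not explain who the engineer may think ___ must authorize the prototype so carelessly.
'think' is word 10.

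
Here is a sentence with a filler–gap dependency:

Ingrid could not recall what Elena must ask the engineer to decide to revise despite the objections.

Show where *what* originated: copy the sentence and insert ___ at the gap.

Pre-movement form: Elena must ask the engineer to decide to revise what despite the objections.
'what' is the direct object of 'revise'. The gap is right after 'revise'.

Ingrid could not recall what Elena must ask the engineer to decide to revise ___ despite the objections.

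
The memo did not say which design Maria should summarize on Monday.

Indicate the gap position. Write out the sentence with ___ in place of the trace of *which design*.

Before movement: Maria should summarize which design on Monday.
'which design' functions as the direct object of 'summarize'. The gap is right after 'summarize'.

The memo did not say which design Maria should summarize ___ on Monday.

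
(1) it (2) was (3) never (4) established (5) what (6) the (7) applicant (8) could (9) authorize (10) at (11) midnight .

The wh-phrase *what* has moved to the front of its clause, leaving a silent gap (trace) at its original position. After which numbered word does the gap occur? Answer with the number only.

Underlying clause: The applicant could authorize what at midnight.
The filler 'what' is interpreted as the direct object of 'authorize'. Wh-movement fronts it, leaving a gap right after 'authorize':
It was never established what the applicant could authorize ___ at midnight.
'authorize' is word 9.

9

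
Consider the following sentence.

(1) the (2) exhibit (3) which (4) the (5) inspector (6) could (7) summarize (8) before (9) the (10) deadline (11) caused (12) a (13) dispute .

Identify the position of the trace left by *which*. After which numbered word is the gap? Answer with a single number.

'which' functions as the direct object of 'summarize'. Fronting leaves a gap immediately after 'summarize':
The exhibit which the inspector could summarize ___ before the deadline caused a dispute.
'summarize' is word 7.

7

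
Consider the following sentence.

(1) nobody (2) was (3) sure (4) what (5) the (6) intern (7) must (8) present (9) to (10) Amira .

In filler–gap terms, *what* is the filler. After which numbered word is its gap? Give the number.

Pre-movement form: The intern must present what to Amira.
'what' functions as the direct object of 'present'. Fronting leaves a gap immediately after 'present':
Nobody was sure what the intern must present ___ to Amira.
'present' is word 8.

8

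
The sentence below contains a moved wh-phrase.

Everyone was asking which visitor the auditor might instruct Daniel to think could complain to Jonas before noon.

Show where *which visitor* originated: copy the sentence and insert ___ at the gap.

Everyone was asking which visitor the auditor might instruct Daniel to think ___ could complain to Jonas before noon.

Before movement: The auditor might instruct Daniel to think which visitor could complain to Jonas before noon.
The filler 'which visitor' is interpreted as the subject of the clause embedded under 'think'. The gap is right after 'think'.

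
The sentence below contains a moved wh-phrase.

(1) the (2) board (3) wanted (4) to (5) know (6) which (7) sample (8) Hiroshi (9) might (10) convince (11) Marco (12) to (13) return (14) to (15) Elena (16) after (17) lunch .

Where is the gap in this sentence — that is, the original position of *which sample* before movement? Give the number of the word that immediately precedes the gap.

Underlying clause: Hiroshi might convince Marco to return which sample to Elena after lunch.
'which sample' is the direct object of 'return'. It moves to the left edge, and the trace sits right after 'return':
The board wanted to know which sample Hiroshi might convince Marco to return ___ to Elena after lunch.
'return' is word 13.

13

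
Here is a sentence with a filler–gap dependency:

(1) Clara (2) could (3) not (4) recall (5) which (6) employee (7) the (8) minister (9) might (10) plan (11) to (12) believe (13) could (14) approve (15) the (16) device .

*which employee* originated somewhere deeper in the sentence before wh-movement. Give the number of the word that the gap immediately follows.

Pre-movement form: The minister might plan to believe which employee could approve the device.
'which employee' is the subject of the clause embedded under 'believe'. Wh-movement fronts it, leaving a gap right after 'believe':
Clara could not recall which employee the minister might plan to believe ___ could approve the device.
'believe' is word 12.

12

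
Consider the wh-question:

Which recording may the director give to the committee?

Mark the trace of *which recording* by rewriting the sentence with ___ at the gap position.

Which recording may the director give ___ to the committee?

In situ: The director may give which recording to the committee.
'which recording' is the direct object of 'give'. The gap is right after 'give'.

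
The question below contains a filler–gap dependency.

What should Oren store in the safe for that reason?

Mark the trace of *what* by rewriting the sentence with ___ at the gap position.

Underlying clause: Oren should store what in the safe for that reason.
The filler 'what' is interpreted as the direct object of 'store'. The gap is right after 'store'.

What should Oren store ___ in the safe for that reason?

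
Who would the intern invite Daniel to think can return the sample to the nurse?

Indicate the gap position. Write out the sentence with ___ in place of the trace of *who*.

Before movement: The intern would invite Daniel to think who can return the sample to the nurse.
'who' is the subject of the clause embedded under 'think'. The gap is right after 'think'.

Who would the intern invite Daniel to think ___ can return the sample to the nurse?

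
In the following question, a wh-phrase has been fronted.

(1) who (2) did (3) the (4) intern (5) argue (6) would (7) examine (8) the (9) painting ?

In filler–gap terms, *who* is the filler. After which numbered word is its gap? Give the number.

5

Pre-movement form: The intern did argue who would examine the painting.
The filler 'who' is interpreted as the subject of the clause embedded under 'argue'. It moves to the left edge, and the trace sits right after 'argue':
Who did the intern argue ___ would examine the painting?
'argue' is word 5.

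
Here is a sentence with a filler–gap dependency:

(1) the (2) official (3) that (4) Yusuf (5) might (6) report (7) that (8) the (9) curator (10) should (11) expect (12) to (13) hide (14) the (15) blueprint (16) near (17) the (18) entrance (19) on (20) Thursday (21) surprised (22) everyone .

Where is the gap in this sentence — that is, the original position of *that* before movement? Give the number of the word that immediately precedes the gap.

11

The filler 'that' is interpreted as the direct object of 'expect'. Fronting leaves a gap immediately after 'expect':
The official that Yusuf might report that the curator should expect ___ to hide the blueprint near the entrance on Thursday surprised everyone.
'expect' is word 11.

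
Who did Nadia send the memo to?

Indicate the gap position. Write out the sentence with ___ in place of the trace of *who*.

Who did Nadia send the memo to ___?

Pre-movement form: Nadia did send the memo to who.
'who' is the object of the preposition 'to' (recipient of 'send'). The gap is right after 'to'.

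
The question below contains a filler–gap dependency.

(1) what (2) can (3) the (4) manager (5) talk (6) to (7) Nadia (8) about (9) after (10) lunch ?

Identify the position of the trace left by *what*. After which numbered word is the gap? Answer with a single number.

8

Pre-movement form: The manager can talk to Nadia about what after lunch.
'what' is the object of the preposition 'about'. Fronting leaves a gap immediately after 'about':
What can the manager talk to Nadia about ___ after lunch?
'about' is word 8.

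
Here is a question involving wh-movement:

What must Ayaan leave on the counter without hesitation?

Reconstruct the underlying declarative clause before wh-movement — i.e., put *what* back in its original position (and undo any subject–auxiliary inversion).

'what' is the direct object of 'leave'. It moves to the left edge, and the trace sits right after 'leave':
What must Ayaan leave ___ on the counter without hesitation?

Ayaan must leave what on the counter without hesitation.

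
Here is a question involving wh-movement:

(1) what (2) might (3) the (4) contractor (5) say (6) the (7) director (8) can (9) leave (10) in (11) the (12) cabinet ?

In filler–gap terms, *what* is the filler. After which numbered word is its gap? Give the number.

In situ: The contractor might say the director can leave what in the cabinet.
The filler 'what' is interpreted as the direct object of 'leave'. Fronting leaves a gap immediately after 'leave':
What might the contractor say the director can leave ___ in the cabinet?
'leave' is word 9.

9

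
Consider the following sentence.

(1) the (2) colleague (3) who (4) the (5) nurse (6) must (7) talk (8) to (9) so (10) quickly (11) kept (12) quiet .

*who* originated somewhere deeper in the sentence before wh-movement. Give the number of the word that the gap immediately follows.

'who' functions as the object of the preposition 'to'. Wh-movement fronts it, leaving a gap right after 'to':
The colleague who the nurse must talk to ___ so quickly kept quiet.
'to' is word 8.

8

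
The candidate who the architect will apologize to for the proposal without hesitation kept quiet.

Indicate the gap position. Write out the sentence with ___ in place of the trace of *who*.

'who' is the object of the preposition 'to'. The gap is right after 'to'.

The candidate who the architect will apologize to ___ for the proposal without hesitation kept quiet.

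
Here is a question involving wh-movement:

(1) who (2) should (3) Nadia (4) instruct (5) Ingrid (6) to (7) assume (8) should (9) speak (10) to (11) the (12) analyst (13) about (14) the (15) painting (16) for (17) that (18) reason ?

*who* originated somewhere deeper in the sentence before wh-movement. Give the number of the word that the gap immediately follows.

In situ: Nadia should instruct Ingrid to assume who should speak to the analyst about the painting for that reason.
'who' is the subject of the clause embedded under 'assume'. Wh-movement fronts it, leaving a gap right after 'assume':
Who should Nadia instruct Ingrid to assume ___ should speak to the analyst about the painting for that reason?
'assume' is word 7.

7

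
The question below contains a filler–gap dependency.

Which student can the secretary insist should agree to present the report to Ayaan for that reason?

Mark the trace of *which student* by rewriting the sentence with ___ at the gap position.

In situ: The secretary can insist which student should agree to present the report to Ayaan for that reason.
The filler 'which student' is interpreted as the subject of the clause embedded under 'insist'. The gap is right after 'insist'.

Which student can the secretary insist ___ should agree to present the report to Ayaan for that reason?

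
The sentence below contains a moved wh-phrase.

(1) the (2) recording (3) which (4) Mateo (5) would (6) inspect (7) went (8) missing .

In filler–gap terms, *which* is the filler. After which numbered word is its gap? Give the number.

6

'which' functions as the direct object of 'inspect'. Fronting leaves a gap immediately after 'inspect':
The recording which Mateo would inspect ___ went missing.
'inspect' is word 6.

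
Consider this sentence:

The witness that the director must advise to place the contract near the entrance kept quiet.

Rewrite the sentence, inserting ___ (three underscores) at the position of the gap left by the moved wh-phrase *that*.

The filler 'that' is interpreted as the direct object of 'advise'. The gap is right after 'advise'.

The witness that the director must advise ___ to place the contract near the entrance kept quiet.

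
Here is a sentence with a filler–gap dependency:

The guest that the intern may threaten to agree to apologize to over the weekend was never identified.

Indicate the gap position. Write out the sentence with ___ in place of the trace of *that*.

The filler 'that' is interpreted as the object of the preposition 'to'. The gap is right after 'to'.

The guest that the intern may threaten to agree to apologize to ___ over the weekend was never identified.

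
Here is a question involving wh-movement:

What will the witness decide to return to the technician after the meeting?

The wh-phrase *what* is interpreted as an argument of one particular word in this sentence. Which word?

return

Pre-movement form: The witness will decide to return what to the technician after the meeting.
'what' functions as the direct object of 'return'. Fronting leaves a gap immediately after 'return':
What will the witness decide to return ___ to the technician after the meeting?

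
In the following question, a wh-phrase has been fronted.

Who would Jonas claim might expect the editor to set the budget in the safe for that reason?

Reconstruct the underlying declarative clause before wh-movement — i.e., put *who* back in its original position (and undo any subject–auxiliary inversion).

Jonas would claim who might expect the editor to set the budget in the safe for that reason.

The filler 'who' is interpreted as the subject of the clause embedded under 'claim'. It moves to the left edge, and the trace sits right after 'claim':
Who would Jonas claim ___ might expect the editor to set the budget in the safe for that reason?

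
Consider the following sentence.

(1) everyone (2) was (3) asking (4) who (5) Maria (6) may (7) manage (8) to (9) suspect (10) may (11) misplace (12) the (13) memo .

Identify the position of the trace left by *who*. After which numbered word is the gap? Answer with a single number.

9

Pre-movement form: Maria may manage to suspect who may misplace the memo.
'who' is the subject of the clause embedded under 'suspect'. Fronting leaves a gap immediately after 'suspect':
Everyone was asking who Maria may manage to suspect ___ may misplace the memo.
'suspect' is word 9.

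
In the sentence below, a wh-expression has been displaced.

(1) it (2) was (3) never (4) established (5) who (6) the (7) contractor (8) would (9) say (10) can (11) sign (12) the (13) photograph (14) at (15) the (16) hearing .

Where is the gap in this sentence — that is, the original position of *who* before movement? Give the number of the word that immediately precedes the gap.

9

In situ: The contractor would say who can sign the photograph at the hearing.
The filler 'who' is interpreted as the subject of the clause embedded under 'say'. It moves to the left edge, and the trace sits right after 'say':
It was never established who the contractor would say ___ can sign the photograph at the hearing.
'say' is word 9.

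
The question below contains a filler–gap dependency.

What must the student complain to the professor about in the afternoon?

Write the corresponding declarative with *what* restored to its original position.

The filler 'what' is interpreted as the object of the preposition 'about'. Wh-movement fronts it, leaving a gap right after 'about':
What must the student complain to the professor about ___ in the afternoon?

The student must complain to the professor about what in the afternoon.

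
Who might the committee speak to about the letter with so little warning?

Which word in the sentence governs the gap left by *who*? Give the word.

In situ: The committee might speak to who about the letter with so little warning.
'who' functions as the object of the preposition 'to'. It moves to the left edge, and the trace sits right after 'to':
Who might the committee speak to ___ about the letter with so little warning?

to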